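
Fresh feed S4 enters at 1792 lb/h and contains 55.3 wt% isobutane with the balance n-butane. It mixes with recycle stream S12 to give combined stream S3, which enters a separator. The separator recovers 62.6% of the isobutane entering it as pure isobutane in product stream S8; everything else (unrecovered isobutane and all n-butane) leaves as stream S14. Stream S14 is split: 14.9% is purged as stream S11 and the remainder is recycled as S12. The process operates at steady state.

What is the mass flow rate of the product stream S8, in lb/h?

isobutane in S3: m_A = 1792×0.553 + (1−0.149)·(1−0.626)·m_A, so m_A = 990.98/0.6817 = 1453.6 lb/h.
Product S8 = 0.626×1453.6 = 909.97 lb/h.

910 lb/h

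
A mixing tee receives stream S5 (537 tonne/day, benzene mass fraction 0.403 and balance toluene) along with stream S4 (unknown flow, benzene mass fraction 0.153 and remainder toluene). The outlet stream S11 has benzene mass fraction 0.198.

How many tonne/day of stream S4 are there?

2446 tonne/day

Let S4 be the unknown flow. Total out = 537 + S4.
benzene balance: 216.41 + 0.153·S4 = 0.198·(537 + S4)
(0.153 − 0.198)·S4 = 0.198×537 − 216.41 = -110.08
S4 = -110.08 / -0.045 = 2446.3 tonne/day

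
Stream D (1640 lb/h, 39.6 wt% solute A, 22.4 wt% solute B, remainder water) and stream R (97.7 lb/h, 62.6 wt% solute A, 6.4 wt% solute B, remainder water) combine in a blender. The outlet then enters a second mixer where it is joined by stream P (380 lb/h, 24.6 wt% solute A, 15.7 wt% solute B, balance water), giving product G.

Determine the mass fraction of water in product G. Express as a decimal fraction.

0.4157

Overall, product flow = 2117.7 lb/h.
water in = 1640×0.380 + 97.7×0.310 + 380×0.597 = 880.35 lb/h.
water fraction in G = 0.4157.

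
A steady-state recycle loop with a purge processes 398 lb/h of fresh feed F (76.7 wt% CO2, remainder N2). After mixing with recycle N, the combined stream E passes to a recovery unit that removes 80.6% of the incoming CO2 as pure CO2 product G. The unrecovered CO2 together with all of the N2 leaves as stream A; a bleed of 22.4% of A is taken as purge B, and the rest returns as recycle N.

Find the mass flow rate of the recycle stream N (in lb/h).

375.4 lb/h

N2 enters only via F and leaves only via the purge: 398×0.233 = 0.224×(N2 in A), and the recovery unit passes all N2, so N2 in E = N2 in A = 413.99 lb/h.
CO2 in E: m_A = 398×0.767 + (1−0.224)·(1−0.806)·m_A, so m_A = 305.27/0.8495 = 359.37 lb/h.
A = (1−0.806)×359.37 + 413.99 = 483.71 lb/h.
Recycle N = (1−0.224)×483.71 = 375.36 lb/h.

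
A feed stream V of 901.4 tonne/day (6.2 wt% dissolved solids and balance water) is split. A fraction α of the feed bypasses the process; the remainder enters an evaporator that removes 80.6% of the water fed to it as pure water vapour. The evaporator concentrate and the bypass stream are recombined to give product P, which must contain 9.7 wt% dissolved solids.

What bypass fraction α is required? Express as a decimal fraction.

0.523

All 901.4×0.062 = 55.887 tonne/day of dissolved solids reaches P, so P = 55.887/0.097 = 576.15 tonne/day and vapour = 325.25 tonne/day.
The evaporator receives (1−α)·901.4 of feed at 0.938 water and removes 0.806 of that water:
0.806×0.938×(1−α)×901.4 = 325.25
(1−α) = 325.25/681.48 = 0.4773;  α = 0.5227.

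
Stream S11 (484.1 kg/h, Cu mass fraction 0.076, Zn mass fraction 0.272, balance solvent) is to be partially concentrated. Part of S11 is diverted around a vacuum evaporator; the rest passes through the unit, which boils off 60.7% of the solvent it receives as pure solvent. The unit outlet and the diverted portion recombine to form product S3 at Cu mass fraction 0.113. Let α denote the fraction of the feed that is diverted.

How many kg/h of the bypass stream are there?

83.58 kg/h

All 484.1×0.076 = 36.792 kg/h of Cu reaches S3, so S3 = 36.792/0.113 = 325.59 kg/h and vapour = 158.51 kg/h.
The evaporator receives (1−α)·484.1 of feed at 0.652 solvent and removes 0.607 of that solvent:
0.607×0.652×(1−α)×484.1 = 158.51
(1−α) = 158.51/191.59 = 0.8273;  α = 0.1727.
Bypass flow = 0.1727×484.1 = 83.582 kg/h.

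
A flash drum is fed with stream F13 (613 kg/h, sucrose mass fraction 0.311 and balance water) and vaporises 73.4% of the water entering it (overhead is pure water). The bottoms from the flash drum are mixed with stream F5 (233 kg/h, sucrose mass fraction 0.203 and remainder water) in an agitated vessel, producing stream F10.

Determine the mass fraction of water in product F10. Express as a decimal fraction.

Vapour removed = 0.734×0.689×613 = 310.01 kg/h; concentrate = 302.99 kg/h.
water reaching the mixer = 112.35 (from concentrate) + 233×0.797 = 298.05 kg/h.
Product flow = 302.99 + 233 = 535.99 kg/h; water fraction = 0.556.

0.556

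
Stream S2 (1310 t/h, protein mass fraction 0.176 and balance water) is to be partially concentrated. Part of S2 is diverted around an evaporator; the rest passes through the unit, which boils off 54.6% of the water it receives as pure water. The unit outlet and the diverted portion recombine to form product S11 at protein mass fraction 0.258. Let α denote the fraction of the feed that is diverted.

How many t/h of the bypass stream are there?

All 1310×0.176 = 230.56 t/h of protein reaches S11, so S11 = 230.56/0.258 = 893.64 t/h and vapour = 416.36 t/h.
The evaporator receives (1−α)·1310 of feed at 0.824 water and removes 0.546 of that water:
0.546×0.824×(1−α)×1310 = 416.36
(1−α) = 416.36/589.37 = 0.7064;  α = 0.2936.
Bypass flow = 0.2936×1310 = 384.57 t/h.

384.6 t/h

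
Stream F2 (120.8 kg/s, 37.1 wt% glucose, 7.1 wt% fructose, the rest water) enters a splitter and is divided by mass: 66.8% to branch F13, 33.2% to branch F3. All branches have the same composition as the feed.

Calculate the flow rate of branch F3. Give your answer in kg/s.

40.11 kg/s

Branch F3 flow = 0.332×120.8 = 40.106 kg/s.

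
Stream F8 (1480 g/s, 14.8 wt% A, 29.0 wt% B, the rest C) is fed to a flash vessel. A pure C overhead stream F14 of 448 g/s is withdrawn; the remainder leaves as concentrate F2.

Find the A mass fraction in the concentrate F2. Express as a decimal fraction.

0.2122

A is not removed: 1480×0.148 = 219.04 g/s of A enters F2.
Concentrate = 1480 − 448 = 1032 g/s.
Mass fraction = 219.04/1032 = 0.2122.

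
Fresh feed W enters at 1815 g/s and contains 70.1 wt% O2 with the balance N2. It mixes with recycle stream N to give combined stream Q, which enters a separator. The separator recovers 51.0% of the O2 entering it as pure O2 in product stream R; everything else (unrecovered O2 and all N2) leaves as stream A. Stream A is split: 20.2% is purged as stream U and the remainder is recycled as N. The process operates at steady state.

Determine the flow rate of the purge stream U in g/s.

749.5 g/s

N2 enters only via W and leaves only via the purge: 1815×0.299 = 0.202×(N2 in A), and the separator passes all N2, so N2 in Q = N2 in A = 2686.6 g/s.
O2 in Q: m_A = 1815×0.701 + (1−0.202)·(1−0.510)·m_A, so m_A = 1272.3/0.6090 = 2089.3 g/s.
A = (1−0.510)×2089.3 + 2686.6 = 3710.3 g/s.
Purge U = 0.202×3710.3 = 749.48 g/s.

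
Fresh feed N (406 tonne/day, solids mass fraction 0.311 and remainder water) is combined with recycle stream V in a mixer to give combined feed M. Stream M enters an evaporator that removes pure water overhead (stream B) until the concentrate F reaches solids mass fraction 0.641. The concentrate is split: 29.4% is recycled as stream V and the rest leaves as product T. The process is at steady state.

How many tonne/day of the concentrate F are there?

279 tonne/day

Overall solids balance (none leaves overhead): solids in fresh feed = solids in product, i.e. 406×0.311 = (1−0.294)·F·0.641.
F = 126.27/(0.641×0.706) = 279.01 tonne/day.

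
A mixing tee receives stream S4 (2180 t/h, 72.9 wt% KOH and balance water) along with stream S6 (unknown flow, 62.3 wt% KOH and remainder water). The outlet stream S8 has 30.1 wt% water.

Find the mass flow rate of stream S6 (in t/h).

Let S6 be the unknown flow. Total out = 2180 + S6.
water balance: 590.78 + 0.377·S6 = 0.301·(2180 + S6)
(0.377 − 0.301)·S6 = 0.301×2180 − 590.78 = 65.4
S6 = 65.4 / 0.076 = 860.53 t/h

860.5 t/h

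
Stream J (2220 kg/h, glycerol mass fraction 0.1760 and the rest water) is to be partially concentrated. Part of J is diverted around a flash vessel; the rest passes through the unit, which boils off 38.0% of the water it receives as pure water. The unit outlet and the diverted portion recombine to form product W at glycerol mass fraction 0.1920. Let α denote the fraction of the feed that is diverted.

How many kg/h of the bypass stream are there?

1629 kg/h

All 2220×0.176 = 390.72 kg/h of glycerol reaches W, so W = 390.72/0.192 = 2035 kg/h and vapour = 185 kg/h.
The evaporator receives (1−α)·2220 of feed at 0.824 water and removes 0.380 of that water:
0.380×0.824×(1−α)×2220 = 185
(1−α) = 185/695.13 = 0.2661;  α = 0.7339.
Bypass flow = 0.7339×2220 = 1629.2 kg/h.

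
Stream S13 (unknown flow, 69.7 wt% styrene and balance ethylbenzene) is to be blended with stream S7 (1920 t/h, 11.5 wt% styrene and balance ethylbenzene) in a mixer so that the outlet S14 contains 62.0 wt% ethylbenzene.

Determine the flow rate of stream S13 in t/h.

1605 t/h

Let S13 be the unknown flow. Total out = 1920 + S13.
ethylbenzene balance: 1699.2 + 0.303·S13 = 0.620·(1920 + S13)
(0.303 − 0.620)·S13 = 0.620×1920 − 1699.2 = -508.8
S13 = -508.8 / -0.317 = 1605 t/h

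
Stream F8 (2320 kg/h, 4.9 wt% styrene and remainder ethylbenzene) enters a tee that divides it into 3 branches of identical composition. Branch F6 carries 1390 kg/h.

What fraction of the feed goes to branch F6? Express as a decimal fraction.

Fraction to F6 = 1390/2320 = 0.5991.

0.599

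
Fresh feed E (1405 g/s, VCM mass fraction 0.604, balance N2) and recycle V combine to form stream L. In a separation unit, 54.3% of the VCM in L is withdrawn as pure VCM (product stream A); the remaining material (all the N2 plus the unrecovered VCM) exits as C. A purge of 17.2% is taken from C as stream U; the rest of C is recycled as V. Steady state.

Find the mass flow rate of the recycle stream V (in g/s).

N2 enters only via E and leaves only via the purge: 1405×0.396 = 0.172×(N2 in C), and the separation unit passes all N2, so N2 in L = N2 in C = 3234.8 g/s.
VCM in L: m_A = 1405×0.604 + (1−0.172)·(1−0.543)·m_A, so m_A = 848.62/0.6216 = 1365.2 g/s.
C = (1−0.543)×1365.2 + 3234.8 = 3858.7 g/s.
Recycle V = (1−0.172)×3858.7 = 3195 g/s.

3195 g/s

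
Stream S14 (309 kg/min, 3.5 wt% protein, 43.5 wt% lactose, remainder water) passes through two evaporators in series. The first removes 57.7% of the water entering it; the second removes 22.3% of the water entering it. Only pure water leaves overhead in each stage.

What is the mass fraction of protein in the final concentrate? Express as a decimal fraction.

water in feed = 309×0.530 = 163.77 kg/min.
After stage 1: water left = (1−0.577)×163.77 = 69.275; stream total = 214.5 kg/min.
After stage 2: water left = (1−0.223)×69.275 = 53.826; final concentrate = 199.06 kg/min.
protein fraction = 10.815/199.06 = 0.0543.

0.0543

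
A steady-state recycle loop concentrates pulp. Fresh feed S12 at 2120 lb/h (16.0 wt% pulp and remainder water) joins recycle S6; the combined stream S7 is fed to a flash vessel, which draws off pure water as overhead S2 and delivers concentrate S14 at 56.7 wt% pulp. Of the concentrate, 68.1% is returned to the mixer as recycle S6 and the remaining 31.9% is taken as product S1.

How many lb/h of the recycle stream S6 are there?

1277 lb/h

Overall pulp balance (none leaves overhead): pulp in fresh feed = pulp in product, i.e. 2120×0.160 = (1−0.681)·S14·0.567.
S14 = 339.2/(0.567×0.319) = 1875.3 lb/h.
Recycle S6 = 0.681×1875.3 = 1277.1 lb/h.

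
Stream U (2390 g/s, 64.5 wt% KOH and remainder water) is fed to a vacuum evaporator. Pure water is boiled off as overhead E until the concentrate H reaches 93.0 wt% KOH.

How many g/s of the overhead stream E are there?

732.4 g/s

KOH is conserved: 2390×0.645 = 1541.5 g/s all reports to the concentrate.
Concentrate = 1541.5/(target fraction) = 1657.6 g/s.
Overhead = 2390 − 1657.6 = 732.42 g/s.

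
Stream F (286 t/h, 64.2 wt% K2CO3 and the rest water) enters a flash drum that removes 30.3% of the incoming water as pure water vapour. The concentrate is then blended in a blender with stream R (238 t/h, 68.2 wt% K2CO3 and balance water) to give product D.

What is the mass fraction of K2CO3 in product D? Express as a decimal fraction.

Vapour removed = 0.303×0.358×286 = 31.024 t/h; concentrate = 254.98 t/h.
K2CO3 reaching the mixer = 183.61 (from concentrate) + 238×0.682 = 345.93 t/h.
Product flow = 254.98 + 238 = 492.98 t/h; K2CO3 fraction = 0.702.

0.702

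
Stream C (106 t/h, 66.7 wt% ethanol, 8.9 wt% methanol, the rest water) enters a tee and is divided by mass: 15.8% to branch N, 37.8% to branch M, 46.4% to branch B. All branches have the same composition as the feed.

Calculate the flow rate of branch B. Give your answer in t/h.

Branch B flow = 0.464×106 = 49.184 t/h.

49.18 t/h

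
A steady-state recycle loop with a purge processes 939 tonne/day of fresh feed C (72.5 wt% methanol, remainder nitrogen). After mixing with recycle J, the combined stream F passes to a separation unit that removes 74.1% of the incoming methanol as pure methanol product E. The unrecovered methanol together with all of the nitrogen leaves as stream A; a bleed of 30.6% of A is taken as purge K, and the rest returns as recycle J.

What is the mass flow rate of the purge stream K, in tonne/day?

324 tonne/day

nitrogen enters only via C and leaves only via the purge: 939×0.275 = 0.306×(nitrogen in A), and the separation unit passes all nitrogen, so nitrogen in F = nitrogen in A = 843.87 tonne/day.
methanol in F: m_A = 939×0.725 + (1−0.306)·(1−0.741)·m_A, so m_A = 680.77/0.8203 = 829.96 tonne/day.
A = (1−0.741)×829.96 + 843.87 = 1058.8 tonne/day.
Purge K = 0.306×1058.8 = 324 tonne/day.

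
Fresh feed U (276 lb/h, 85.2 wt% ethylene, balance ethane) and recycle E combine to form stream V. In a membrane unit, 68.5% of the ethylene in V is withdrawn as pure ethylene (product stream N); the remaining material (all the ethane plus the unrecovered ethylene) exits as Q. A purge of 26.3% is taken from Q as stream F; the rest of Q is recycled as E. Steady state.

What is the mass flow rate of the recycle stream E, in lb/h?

185.6 lb/h

ethane enters only via U and leaves only via the purge: 276×0.148 = 0.263×(ethane in Q), and the membrane unit passes all ethane, so ethane in V = ethane in Q = 155.32 lb/h.
ethylene in V: m_A = 276×0.852 + (1−0.263)·(1−0.685)·m_A, so m_A = 235.15/0.7678 = 306.25 lb/h.
Q = (1−0.685)×306.25 + 155.32 = 251.78 lb/h.
Recycle E = (1−0.263)×251.78 = 185.56 lb/h.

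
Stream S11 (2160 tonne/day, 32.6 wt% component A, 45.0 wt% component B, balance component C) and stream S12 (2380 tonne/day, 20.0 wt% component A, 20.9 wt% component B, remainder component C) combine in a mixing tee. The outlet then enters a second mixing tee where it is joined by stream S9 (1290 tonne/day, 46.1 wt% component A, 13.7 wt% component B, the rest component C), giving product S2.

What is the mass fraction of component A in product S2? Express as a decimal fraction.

Overall, product flow = 5830 tonne/day.
component A in = 2160×0.326 + 2380×0.200 + 1290×0.461 = 1774.9 tonne/day.
component A fraction in S2 = 0.304.

0.304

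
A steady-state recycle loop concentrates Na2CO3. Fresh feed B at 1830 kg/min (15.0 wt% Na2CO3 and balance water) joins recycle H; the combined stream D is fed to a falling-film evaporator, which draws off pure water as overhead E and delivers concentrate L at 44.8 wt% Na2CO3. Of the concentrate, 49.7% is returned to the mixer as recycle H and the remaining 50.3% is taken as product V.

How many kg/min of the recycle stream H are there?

Overall Na2CO3 balance (none leaves overhead): Na2CO3 in fresh feed = Na2CO3 in product, i.e. 1830×0.150 = (1−0.497)·L·0.448.
L = 274.5/(0.448×0.503) = 1218.1 kg/min.
Recycle H = 0.497×1218.1 = 605.41 kg/min.

605.4 kg/min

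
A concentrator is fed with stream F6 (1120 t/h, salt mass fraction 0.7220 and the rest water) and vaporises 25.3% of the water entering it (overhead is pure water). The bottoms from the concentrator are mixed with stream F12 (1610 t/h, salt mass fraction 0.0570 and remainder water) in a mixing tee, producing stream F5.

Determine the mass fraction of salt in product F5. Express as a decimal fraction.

0.3396

Vapour removed = 0.253×0.278×1120 = 78.774 t/h; concentrate = 1041.2 t/h.
salt reaching the mixer = 808.64 (from concentrate) + 1610×0.057 = 900.41 t/h.
Product flow = 1041.2 + 1610 = 2651.2 t/h; salt fraction = 0.3396.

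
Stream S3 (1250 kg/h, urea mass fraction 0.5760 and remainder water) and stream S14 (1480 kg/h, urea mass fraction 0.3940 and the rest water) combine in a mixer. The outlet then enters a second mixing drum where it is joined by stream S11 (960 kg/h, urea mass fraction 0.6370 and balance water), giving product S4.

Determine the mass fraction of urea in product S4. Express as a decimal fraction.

0.5189

Overall, product flow = 3690 kg/h.
urea in = 1250×0.576 + 1480×0.394 + 960×0.637 = 1914.6 kg/h.
urea fraction in S4 = 0.5189.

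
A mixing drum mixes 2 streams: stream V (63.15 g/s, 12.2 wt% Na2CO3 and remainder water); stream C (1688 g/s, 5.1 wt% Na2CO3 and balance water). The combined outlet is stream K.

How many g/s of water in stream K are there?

water out = water in = 63.15×0.878 + 1688×0.949 = 1657.4 g/s.

1657 g/s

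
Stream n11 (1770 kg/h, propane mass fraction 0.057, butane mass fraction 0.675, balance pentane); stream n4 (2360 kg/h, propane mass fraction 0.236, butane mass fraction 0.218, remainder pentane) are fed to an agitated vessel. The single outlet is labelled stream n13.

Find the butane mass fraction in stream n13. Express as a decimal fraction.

Total flow out = 1770 + 2360 = 4130 kg/h.
butane in = 1770×0.675 + 2360×0.218 = 1709.2 kg/h.
butane mass fraction in n13 = 1709.2/4130 = 0.414.

0.414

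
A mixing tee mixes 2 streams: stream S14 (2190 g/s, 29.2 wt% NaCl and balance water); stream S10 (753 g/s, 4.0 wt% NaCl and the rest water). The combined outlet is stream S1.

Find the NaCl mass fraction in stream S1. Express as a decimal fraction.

Total flow out = 2190 + 753 = 2943 g/s.
NaCl in = 2190×0.292 + 753×0.040 = 669.6 g/s.
NaCl mass fraction in S1 = 669.6/2943 = 0.2275.

0.2275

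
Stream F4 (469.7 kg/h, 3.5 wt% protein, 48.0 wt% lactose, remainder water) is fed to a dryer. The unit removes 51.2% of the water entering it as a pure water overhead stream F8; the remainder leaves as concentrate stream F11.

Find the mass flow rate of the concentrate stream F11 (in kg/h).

water entering = 469.7×0.485 = 227.8 kg/h; overhead removed = 0.512×227.8 = 116.64 kg/h.
Concentrate = 469.7 − 116.64 = 353.06 kg/h.

353.1 kg/h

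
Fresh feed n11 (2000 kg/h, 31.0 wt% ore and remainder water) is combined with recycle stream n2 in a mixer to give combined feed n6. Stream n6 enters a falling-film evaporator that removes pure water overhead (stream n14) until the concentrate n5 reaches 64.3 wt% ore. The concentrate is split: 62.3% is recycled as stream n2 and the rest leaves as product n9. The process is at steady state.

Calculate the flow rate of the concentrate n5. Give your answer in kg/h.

2558 kg/h

Overall ore balance (none leaves overhead): ore in fresh feed = ore in product, i.e. 2000×0.310 = (1−0.623)·n5·0.643.
n5 = 620/(0.643×0.377) = 2557.6 kg/h.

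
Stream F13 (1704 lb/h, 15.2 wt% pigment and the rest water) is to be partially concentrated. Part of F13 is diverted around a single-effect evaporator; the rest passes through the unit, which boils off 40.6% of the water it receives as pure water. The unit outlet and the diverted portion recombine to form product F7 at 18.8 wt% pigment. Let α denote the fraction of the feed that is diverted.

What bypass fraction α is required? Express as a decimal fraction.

All 1704×0.152 = 259.01 lb/h of pigment reaches F7, so F7 = 259.01/0.188 = 1377.7 lb/h and vapour = 326.3 lb/h.
The evaporator receives (1−α)·1704 of feed at 0.848 water and removes 0.406 of that water:
0.406×0.848×(1−α)×1704 = 326.3
(1−α) = 326.3/586.67 = 0.5562;  α = 0.4438.

0.444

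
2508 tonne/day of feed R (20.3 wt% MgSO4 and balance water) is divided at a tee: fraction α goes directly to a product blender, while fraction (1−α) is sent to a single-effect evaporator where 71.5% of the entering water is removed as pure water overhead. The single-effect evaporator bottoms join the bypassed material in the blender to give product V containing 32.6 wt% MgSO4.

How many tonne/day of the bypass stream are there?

All 2508×0.203 = 509.12 tonne/day of MgSO4 reaches V, so V = 509.12/0.326 = 1561.7 tonne/day and vapour = 946.27 tonne/day.
The evaporator receives (1−α)·2508 of feed at 0.797 water and removes 0.715 of that water:
0.715×0.797×(1−α)×2508 = 946.27
(1−α) = 946.27/1429.2 = 0.6621;  α = 0.3379.
Bypass flow = 0.3379×2508 = 847.45 tonne/day.

847.5 tonne/day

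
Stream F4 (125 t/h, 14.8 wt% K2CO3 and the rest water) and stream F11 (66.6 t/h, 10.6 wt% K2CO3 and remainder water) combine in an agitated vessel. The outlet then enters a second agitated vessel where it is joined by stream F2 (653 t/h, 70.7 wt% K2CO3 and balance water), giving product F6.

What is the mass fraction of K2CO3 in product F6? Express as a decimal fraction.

Overall, product flow = 844.6 t/h.
K2CO3 in = 125×0.148 + 66.6×0.106 + 653×0.707 = 487.23 t/h.
K2CO3 fraction in F6 = 0.577.

0.577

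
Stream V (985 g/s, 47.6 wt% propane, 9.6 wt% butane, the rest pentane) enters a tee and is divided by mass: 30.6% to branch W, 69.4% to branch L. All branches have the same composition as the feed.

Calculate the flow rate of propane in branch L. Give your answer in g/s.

Branch L total = 0.694×985 = 683.59 g/s.
propane in L = 0.476×683.59 = 325.39 g/s.

325.4 g/s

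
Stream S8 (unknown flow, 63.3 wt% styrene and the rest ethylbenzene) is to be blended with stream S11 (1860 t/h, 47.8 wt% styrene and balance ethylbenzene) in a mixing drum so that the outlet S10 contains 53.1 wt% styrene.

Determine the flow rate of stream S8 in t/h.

966.5 t/h

Let S8 be the unknown flow. Total out = 1860 + S8.
styrene balance: 889.08 + 0.633·S8 = 0.531·(1860 + S8)
(0.633 − 0.531)·S8 = 0.531×1860 − 889.08 = 98.58
S8 = 98.58 / 0.102 = 966.47 t/h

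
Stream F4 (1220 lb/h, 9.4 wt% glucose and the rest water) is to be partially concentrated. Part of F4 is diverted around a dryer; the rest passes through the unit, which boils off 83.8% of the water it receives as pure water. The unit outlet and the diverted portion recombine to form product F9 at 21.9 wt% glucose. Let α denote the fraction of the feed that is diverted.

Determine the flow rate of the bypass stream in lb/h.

All 1220×0.094 = 114.68 lb/h of glucose reaches F9, so F9 = 114.68/0.219 = 523.65 lb/h and vapour = 696.35 lb/h.
The evaporator receives (1−α)·1220 of feed at 0.906 water and removes 0.838 of that water:
0.838×0.906×(1−α)×1220 = 696.35
(1−α) = 696.35/926.26 = 0.7518;  α = 0.2482.
Bypass flow = 0.2482×1220 = 302.82 lb/h.

302.8 lb/h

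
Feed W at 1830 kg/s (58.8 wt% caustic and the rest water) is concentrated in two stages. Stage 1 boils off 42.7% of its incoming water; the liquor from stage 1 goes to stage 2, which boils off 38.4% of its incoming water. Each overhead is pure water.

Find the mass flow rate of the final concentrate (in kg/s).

water in feed = 1830×0.412 = 753.96 kg/s.
After stage 1: water left = (1−0.427)×753.96 = 432.02; stream total = 1508.1 kg/s.
After stage 2: water left = (1−0.384)×432.02 = 266.12; final concentrate = 1342.2 kg/s.

1342 kg/s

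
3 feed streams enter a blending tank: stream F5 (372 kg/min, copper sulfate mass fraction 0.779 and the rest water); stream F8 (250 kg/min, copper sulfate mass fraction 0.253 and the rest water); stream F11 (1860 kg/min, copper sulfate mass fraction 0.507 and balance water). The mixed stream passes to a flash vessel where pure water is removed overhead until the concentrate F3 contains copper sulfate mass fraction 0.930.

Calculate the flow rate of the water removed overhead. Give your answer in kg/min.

1088 kg/min

copper sulfate entering = 372×0.779 + 250×0.253 + 1860×0.507 = 1296.1 kg/min.
All copper sulfate reports to F3, so F3 = 1296.1/0.930 = 1393.6 kg/min.
Total feed = 2482 kg/min; overhead = 2482 − 1393.6 = 1088.4 kg/min.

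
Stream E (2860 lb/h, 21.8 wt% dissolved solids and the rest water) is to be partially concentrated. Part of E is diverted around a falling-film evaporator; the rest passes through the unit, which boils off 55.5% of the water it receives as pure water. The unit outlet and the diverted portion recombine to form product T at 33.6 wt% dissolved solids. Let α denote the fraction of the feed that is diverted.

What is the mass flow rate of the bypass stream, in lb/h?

All 2860×0.218 = 623.48 lb/h of dissolved solids reaches T, so T = 623.48/0.336 = 1855.6 lb/h and vapour = 1004.4 lb/h.
The evaporator receives (1−α)·2860 of feed at 0.782 water and removes 0.555 of that water:
0.555×0.782×(1−α)×2860 = 1004.4
(1−α) = 1004.4/1241.3 = 0.8092;  α = 0.1908.
Bypass flow = 0.1908×2860 = 545.76 lb/h.

545.8 lb/h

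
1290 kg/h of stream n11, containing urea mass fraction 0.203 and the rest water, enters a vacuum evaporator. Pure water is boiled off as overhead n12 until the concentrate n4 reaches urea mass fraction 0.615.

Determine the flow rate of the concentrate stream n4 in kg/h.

425.8 kg/h

urea is conserved: 1290×0.203 = 261.87 kg/h all reports to the concentrate.
Concentrate = 261.87/(target fraction) = 425.8 kg/h.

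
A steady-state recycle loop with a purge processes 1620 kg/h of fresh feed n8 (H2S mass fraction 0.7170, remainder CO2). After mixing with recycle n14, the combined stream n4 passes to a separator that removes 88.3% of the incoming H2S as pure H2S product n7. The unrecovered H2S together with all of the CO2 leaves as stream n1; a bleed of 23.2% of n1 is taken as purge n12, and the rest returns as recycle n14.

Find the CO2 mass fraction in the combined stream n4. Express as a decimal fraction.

0.6076

CO2 enters only via n8 and leaves only via the purge: 1620×0.283 = 0.232×(CO2 in n1), and the separator passes all CO2, so CO2 in n4 = CO2 in n1 = 1976.1 kg/h.
H2S in n4: m_A = 1620×0.717 + (1−0.232)·(1−0.883)·m_A, so m_A = 1161.5/0.9101 = 1276.2 kg/h.
n4 = 1276.2 + 1976.1 = 3252.3 kg/h.
CO2 fraction in n4 = 1976.1/3252.3 = 0.6076.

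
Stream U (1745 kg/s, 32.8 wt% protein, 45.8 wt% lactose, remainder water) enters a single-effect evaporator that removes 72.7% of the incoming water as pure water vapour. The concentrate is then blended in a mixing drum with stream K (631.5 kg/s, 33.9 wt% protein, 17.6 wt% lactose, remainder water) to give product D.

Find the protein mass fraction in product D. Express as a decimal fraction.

0.374

Vapour removed = 0.727×0.214×1745 = 271.48 kg/s; concentrate = 1473.5 kg/s.
protein reaching the mixer = 572.36 (from concentrate) + 631.5×0.339 = 786.44 kg/s.
Product flow = 1473.5 + 631.5 = 2105 kg/s; protein fraction = 0.374.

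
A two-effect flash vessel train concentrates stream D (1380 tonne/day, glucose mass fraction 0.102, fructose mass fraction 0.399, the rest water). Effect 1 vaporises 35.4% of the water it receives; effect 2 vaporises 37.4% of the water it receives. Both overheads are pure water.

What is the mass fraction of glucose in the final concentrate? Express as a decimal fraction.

water in feed = 1380×0.499 = 688.62 tonne/day.
After stage 1: water left = (1−0.354)×688.62 = 444.85; stream total = 1136.2 tonne/day.
After stage 2: water left = (1−0.374)×444.85 = 278.48; final concentrate = 969.86 tonne/day.
glucose fraction = 140.76/969.86 = 0.145.

0.145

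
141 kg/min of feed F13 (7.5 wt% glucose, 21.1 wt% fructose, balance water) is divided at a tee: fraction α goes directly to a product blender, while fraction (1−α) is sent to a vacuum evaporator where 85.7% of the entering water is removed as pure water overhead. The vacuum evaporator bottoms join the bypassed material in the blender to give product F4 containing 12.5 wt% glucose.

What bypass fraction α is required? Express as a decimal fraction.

0.346

All 141×0.075 = 10.575 kg/min of glucose reaches F4, so F4 = 10.575/0.125 = 84.6 kg/min and vapour = 56.4 kg/min.
The evaporator receives (1−α)·141 of feed at 0.714 water and removes 0.857 of that water:
0.857×0.714×(1−α)×141 = 56.4
(1−α) = 56.4/86.278 = 0.6537;  α = 0.3463.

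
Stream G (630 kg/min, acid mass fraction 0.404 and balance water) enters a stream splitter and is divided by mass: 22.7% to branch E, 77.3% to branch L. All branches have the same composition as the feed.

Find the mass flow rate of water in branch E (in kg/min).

Branch E total = 0.227×630 = 143.01 kg/min.
water in E = 0.596×143.01 = 85.234 kg/min.

85.23 kg/min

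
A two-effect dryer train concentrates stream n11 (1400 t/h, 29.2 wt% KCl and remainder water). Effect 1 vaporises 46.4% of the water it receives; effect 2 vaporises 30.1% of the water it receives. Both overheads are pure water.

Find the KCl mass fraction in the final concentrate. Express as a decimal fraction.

0.524

water in feed = 1400×0.708 = 991.2 t/h.
After stage 1: water left = (1−0.464)×991.2 = 531.28; stream total = 940.08 t/h.
After stage 2: water left = (1−0.301)×531.28 = 371.37; final concentrate = 780.17 t/h.
KCl fraction = 408.8/780.17 = 0.524.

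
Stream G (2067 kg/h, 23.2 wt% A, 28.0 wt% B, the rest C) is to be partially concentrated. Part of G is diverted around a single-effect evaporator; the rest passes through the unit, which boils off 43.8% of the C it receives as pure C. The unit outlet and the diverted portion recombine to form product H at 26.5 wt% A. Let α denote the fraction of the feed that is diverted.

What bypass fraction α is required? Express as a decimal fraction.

0.417

All 2067×0.232 = 479.54 kg/h of A reaches H, so H = 479.54/0.265 = 1809.6 kg/h and vapour = 257.4 kg/h.
The evaporator receives (1−α)·2067 of feed at 0.488 C and removes 0.438 of that C:
0.438×0.488×(1−α)×2067 = 257.4
(1−α) = 257.4/441.81 = 0.5826;  α = 0.4174.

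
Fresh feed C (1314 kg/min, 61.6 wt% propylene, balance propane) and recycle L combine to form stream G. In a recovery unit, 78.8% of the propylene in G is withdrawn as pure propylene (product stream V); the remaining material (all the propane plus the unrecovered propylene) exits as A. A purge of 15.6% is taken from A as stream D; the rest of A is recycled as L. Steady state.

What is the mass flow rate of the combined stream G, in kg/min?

4220 kg/min

propane enters only via C and leaves only via the purge: 1314×0.384 = 0.156×(propane in A), and the recovery unit passes all propane, so propane in G = propane in A = 3234.5 kg/min.
propylene in G: m_A = 1314×0.616 + (1−0.156)·(1−0.788)·m_A, so m_A = 809.42/0.8211 = 985.81 kg/min.
G = 985.81 + 3234.5 = 4220.3 kg/min.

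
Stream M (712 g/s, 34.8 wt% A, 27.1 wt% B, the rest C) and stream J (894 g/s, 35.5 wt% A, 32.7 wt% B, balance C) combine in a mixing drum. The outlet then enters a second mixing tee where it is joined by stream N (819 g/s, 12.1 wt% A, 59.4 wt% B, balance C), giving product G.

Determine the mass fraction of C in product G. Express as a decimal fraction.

0.325

Overall, product flow = 2425 g/s.
C in = 712×0.381 + 894×0.318 + 819×0.285 = 788.98 g/s.
C fraction in G = 0.325.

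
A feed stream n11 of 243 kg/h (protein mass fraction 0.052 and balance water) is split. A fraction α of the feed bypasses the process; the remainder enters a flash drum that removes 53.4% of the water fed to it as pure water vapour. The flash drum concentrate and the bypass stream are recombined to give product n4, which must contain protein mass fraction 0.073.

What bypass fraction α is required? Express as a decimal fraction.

0.432

All 243×0.052 = 12.636 kg/h of protein reaches n4, so n4 = 12.636/0.073 = 173.1 kg/h and vapour = 69.904 kg/h.
The evaporator receives (1−α)·243 of feed at 0.948 water and removes 0.534 of that water:
0.534×0.948×(1−α)×243 = 69.904
(1−α) = 69.904/123.01 = 0.5683;  α = 0.4317.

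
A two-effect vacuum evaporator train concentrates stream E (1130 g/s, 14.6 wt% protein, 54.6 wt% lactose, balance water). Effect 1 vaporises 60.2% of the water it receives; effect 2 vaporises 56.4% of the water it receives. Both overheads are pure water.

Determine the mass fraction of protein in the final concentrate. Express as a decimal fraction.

water in feed = 1130×0.308 = 348.04 g/s.
After stage 1: water left = (1−0.602)×348.04 = 138.52; stream total = 920.48 g/s.
After stage 2: water left = (1−0.564)×138.52 = 60.395; final concentrate = 842.35 g/s.
protein fraction = 164.98/842.35 = 0.196.

0.196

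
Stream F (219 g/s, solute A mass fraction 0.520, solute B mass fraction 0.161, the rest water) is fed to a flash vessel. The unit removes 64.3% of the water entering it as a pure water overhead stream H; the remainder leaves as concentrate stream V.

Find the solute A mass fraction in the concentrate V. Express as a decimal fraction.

solute A is not removed: 219×0.520 = 113.88 g/s of solute A enters V.
water entering = 219×0.319 = 69.861 g/s; overhead removed = 0.643×69.861 = 44.921 g/s.
Concentrate = 219 − 44.921 = 174.08 g/s.
Mass fraction = 113.88/174.08 = 0.654.

0.654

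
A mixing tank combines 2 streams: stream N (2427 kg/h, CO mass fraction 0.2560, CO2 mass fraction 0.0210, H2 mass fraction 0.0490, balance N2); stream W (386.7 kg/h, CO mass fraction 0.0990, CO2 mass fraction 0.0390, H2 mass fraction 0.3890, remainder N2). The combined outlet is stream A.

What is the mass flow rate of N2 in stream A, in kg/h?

N2 out = N2 in = 2427×0.674 + 386.7×0.473 = 1818.7 kg/h.

1819 kg/h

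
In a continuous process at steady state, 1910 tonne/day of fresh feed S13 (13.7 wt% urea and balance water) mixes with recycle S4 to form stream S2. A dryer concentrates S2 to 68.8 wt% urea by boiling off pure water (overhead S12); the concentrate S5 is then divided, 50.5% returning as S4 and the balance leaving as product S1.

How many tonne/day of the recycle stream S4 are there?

Overall urea balance (none leaves overhead): urea in fresh feed = urea in product, i.e. 1910×0.137 = (1−0.505)·S5·0.688.
S5 = 261.67/(0.688×0.495) = 768.35 tonne/day.
Recycle S4 = 0.505×768.35 = 388.02 tonne/day.

388 tonne/day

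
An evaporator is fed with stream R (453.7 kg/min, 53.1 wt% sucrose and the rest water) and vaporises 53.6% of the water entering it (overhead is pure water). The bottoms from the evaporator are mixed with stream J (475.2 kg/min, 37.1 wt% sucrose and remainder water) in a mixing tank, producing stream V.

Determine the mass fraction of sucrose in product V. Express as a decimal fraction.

0.5120

Vapour removed = 0.536×0.469×453.7 = 114.05 kg/min; concentrate = 339.65 kg/min.
sucrose reaching the mixer = 240.91 (from concentrate) + 475.2×0.371 = 417.21 kg/min.
Product flow = 339.65 + 475.2 = 814.85 kg/min; sucrose fraction = 0.5120.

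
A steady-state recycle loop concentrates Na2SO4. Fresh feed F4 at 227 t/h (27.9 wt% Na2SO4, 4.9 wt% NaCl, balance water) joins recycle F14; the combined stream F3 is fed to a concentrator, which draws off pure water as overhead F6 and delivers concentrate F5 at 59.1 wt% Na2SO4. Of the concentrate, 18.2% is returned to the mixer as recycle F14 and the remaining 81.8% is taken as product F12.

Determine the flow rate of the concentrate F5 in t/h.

131 t/h

Overall Na2SO4 balance (none leaves overhead): Na2SO4 in fresh feed = Na2SO4 in product, i.e. 227×0.279 = (1−0.182)·F5·0.591.
F5 = 63.333/(0.591×0.818) = 131.01 t/h.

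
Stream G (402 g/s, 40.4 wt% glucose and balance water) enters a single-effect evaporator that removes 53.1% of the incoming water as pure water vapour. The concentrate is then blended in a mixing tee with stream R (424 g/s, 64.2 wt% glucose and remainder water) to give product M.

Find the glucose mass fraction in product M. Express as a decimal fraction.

0.622

Vapour removed = 0.531×0.596×402 = 127.22 g/s; concentrate = 274.78 g/s.
glucose reaching the mixer = 162.41 (from concentrate) + 424×0.642 = 434.62 g/s.
Product flow = 274.78 + 424 = 698.78 g/s; glucose fraction = 0.622.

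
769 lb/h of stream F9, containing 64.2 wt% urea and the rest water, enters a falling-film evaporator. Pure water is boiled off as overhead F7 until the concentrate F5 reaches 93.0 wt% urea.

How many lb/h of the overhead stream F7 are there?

238.1 lb/h

urea is conserved: 769×0.642 = 493.7 lb/h all reports to the concentrate.
Concentrate = 493.7/(target fraction) = 530.86 lb/h.
Overhead = 769 − 530.86 = 238.14 lb/h.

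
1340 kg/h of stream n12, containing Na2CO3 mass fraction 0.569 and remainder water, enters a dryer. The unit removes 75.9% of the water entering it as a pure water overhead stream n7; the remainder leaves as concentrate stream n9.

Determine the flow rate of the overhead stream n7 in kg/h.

water entering = 1340×0.431 = 577.54 kg/h; overhead removed = 0.759×577.54 = 438.35 kg/h.

438.4 kg/h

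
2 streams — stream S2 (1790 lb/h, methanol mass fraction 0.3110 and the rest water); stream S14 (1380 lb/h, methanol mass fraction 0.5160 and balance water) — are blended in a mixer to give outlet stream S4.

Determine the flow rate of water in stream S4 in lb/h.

water out = water in = 1790×0.689 + 1380×0.484 = 1901.2 lb/h.

1901 lb/h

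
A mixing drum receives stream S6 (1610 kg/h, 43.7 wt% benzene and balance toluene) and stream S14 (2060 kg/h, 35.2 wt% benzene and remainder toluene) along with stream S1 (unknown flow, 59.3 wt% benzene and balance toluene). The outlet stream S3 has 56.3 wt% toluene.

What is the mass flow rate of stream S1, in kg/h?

1122 kg/h

Let S1 be the unknown flow. Total out = 3670 + S1.
toluene balance: 2241.3 + 0.407·S1 = 0.563·(3670 + S1)
(0.407 − 0.563)·S1 = 0.563×3670 − 2241.3 = -175.1
S1 = -175.1 / -0.156 = 1122.4 kg/h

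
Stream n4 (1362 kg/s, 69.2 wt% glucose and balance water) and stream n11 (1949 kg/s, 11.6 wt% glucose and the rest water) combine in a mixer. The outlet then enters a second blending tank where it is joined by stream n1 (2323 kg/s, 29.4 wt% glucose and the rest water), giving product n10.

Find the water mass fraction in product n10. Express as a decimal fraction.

0.6714

Overall, product flow = 5634 kg/s.
water in = 1362×0.308 + 1949×0.884 + 2323×0.706 = 3782.4 kg/s.
water fraction in n10 = 0.6714.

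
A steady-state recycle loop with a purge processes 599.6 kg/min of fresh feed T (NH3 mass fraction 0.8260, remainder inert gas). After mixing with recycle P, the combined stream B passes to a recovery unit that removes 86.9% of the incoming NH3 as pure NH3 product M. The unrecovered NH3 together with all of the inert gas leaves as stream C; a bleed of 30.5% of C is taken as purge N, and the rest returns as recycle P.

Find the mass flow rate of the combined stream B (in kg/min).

886.9 kg/min

inert gas enters only via T and leaves only via the purge: 599.6×0.174 = 0.305×(inert gas in C), and the recovery unit passes all inert gas, so inert gas in B = inert gas in C = 342.07 kg/min.
NH3 in B: m_A = 599.6×0.826 + (1−0.305)·(1−0.869)·m_A, so m_A = 495.27/0.9090 = 544.88 kg/min.
B = 544.88 + 342.07 = 886.94 kg/min.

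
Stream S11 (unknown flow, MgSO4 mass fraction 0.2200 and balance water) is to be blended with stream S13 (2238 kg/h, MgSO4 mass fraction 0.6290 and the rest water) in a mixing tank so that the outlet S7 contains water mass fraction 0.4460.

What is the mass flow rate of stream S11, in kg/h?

502.5 kg/h

Let S11 be the unknown flow. Total out = 2238 + S11.
water balance: 830.3 + 0.780·S11 = 0.446·(2238 + S11)
(0.780 − 0.446)·S11 = 0.446×2238 − 830.3 = 167.85
S11 = 167.85 / 0.334 = 502.54 kg/h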